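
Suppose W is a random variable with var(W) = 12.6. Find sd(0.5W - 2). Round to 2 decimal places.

1.77

var(0.5W - 2) = (0.5)²·12.6 = 3.15
sd(0.5W - 2) = √3.15 ≈ 1.77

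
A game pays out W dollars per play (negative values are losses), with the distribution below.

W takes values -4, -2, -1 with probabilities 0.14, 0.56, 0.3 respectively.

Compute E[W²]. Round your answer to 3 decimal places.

E[W²] = (-4)²(0.14) + (-2)²(0.56) + (-1)²(0.3) = 4.78

4.780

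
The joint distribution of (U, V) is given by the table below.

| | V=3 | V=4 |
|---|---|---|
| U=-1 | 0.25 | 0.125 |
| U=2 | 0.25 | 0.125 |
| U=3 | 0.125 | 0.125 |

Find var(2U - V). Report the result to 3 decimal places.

11.359

E[U] = 1.125,  E[V] = 3.375,  E[UV] = 3.875
var(U) = 4.125 − (1.125)² = 2.859375;  var(V) = 11.625 − (3.375)² = 0.234375
Cov(U,V) = 3.875 − (1.125)(3.375) = 0.078125
var(2U - V) = (2)²·2.859375 + (-1)²·0.234375 + 2·(2)·(-1)·0.078125 = 11.359375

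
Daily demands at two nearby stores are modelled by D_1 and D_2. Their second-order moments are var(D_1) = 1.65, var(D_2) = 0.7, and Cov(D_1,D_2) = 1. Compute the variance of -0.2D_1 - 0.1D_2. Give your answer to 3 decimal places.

0.113

var(-0.2D_1 - 0.1D_2) = (-0.2)²·var(D_1) + (-0.1)²·var(D_2) + 2·(-0.2)·(-0.1)·Cov(D_1,D_2)
= 0.04·1.65 + 0.01·0.7 + 0.04·1 = 0.113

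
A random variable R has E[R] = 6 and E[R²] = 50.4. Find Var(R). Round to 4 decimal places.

Var(R) = 50.4 − (6)² = 14.4

14.4000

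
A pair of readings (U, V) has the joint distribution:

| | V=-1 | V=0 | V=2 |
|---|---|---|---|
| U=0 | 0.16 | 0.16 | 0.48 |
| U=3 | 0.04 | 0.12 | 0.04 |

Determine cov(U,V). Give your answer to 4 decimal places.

-0.3840

E[U] = 0.6,  E[V] = 0.84
E[UV] = 0.12
cov(U,V) = E[UV] − E[U]E[V] = 0.12 − (0.6)(0.84) = -0.384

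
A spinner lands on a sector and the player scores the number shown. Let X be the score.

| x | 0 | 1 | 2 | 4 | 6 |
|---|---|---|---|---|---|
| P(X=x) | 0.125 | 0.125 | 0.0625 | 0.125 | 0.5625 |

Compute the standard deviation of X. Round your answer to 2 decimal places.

E[X] = (0)(0.125) + (1)(0.125) + (2)(0.0625) + (4)(0.125) + (6)(0.5625) = 4.125
E[X²] = (0)²(0.125) + (1)²(0.125) + (2)²(0.0625) + (4)²(0.125) + (6)²(0.5625) = 22.625
Var(X) = E[X²] − (E[X])² = 22.625 − (4.125)² = 5.609375
SD(X) = √5.609375 ≈ 2.37

2.37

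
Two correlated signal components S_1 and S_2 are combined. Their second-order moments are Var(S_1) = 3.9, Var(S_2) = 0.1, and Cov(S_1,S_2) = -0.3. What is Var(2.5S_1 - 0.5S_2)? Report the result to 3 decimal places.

Var(2.5S_1 - 0.5S_2) = (2.5)²·Var(S_1) + (-0.5)²·Var(S_2) + 2·(2.5)·(-0.5)·Cov(S_1,S_2)
= 6.25·3.9 + 0.25·0.1 + -2.5·-0.3 = 25.15

25.150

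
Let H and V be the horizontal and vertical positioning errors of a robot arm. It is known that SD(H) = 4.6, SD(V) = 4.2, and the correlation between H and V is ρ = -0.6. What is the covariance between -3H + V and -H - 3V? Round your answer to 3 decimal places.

Var(H) = (4.6)² = 21.16;  Var(V) = (4.2)² = 17.64
Cov(H,V) = ρ·SD(H)·SD(V) = -0.6·4.6·4.2 = -11.592
Cov(-3H + V, -H - 3V) = (-3)(-1)Var(H) + (1)(-3)Var(V) + [(-3)(-3) + (1)(-1)]Cov(H,V)
= 3·21.16 + -3·17.64 + 8·-11.592 = -82.176

-82.176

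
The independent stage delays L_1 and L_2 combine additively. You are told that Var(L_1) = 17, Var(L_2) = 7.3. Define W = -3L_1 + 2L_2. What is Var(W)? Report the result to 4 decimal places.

By independence, Var(W) = (-3)²Var(L_1) + (2)²Var(L_2)
= (-3)²·17 + (2)²·7.3 = 182.2

182.2000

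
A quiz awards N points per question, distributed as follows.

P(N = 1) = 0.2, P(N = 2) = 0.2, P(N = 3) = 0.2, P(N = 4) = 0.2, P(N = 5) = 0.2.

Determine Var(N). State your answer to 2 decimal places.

E[N] = (1)(0.2) + (2)(0.2) + (3)(0.2) + (4)(0.2) + (5)(0.2) = 3
E[N²] = (1)²(0.2) + (2)²(0.2) + (3)²(0.2) + (4)²(0.2) + (5)²(0.2) = 11
Var(N) = E[N²] − (E[N])² = 11 − (3)² = 2

2.00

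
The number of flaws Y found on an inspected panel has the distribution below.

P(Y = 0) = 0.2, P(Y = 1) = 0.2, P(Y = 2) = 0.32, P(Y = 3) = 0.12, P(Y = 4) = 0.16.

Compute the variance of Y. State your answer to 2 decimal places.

E[Y] = (0)(0.2) + (1)(0.2) + (2)(0.32) + (3)(0.12) + (4)(0.16) = 1.84
E[Y²] = (0)²(0.2) + (1)²(0.2) + (2)²(0.32) + (3)²(0.12) + (4)²(0.16) = 5.12
Var(Y) = E[Y²] − (E[Y])² = 5.12 − (1.84)² = 1.7344

1.73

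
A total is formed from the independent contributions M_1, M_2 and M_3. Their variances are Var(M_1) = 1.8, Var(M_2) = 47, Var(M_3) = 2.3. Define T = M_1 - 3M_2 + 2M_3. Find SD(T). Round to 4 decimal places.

20.8327

By independence, Var(T) = (1)²Var(M_1) + (-3)²Var(M_2) + (2)²Var(M_3)
= (1)²·1.8 + (-3)²·47 + (2)²·2.3 = 434
SD(T) = √434 ≈ 20.8327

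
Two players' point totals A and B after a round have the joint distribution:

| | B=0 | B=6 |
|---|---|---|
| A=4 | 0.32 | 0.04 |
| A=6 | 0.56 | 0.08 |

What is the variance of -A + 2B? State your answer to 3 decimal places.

E[A] = 5.28,  E[B] = 0.72,  E[AB] = 3.84
V(A) = 28.8 − (5.28)² = 0.9216;  V(B) = 4.32 − (0.72)² = 3.8016
Cov(A,B) = 3.84 − (5.28)(0.72) = 0.0384
V(-A + 2B) = (-1)²·0.9216 + (2)²·3.8016 + 2·(-1)·(2)·0.0384 = 15.9744

15.974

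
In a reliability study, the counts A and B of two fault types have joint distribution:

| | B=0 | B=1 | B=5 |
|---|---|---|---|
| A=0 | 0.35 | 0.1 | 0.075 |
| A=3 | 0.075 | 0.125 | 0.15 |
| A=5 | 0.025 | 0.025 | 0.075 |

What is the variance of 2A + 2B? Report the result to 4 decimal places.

46.1775

E[A] = 1.675,  E[B] = 1.75,  E[AB] = 4.625
var(A) = 6.275 − (1.675)² = 3.469375;  var(B) = 7.75 − (1.75)² = 4.6875
cov(A,B) = 4.625 − (1.675)(1.75) = 1.69375
var(2A + 2B) = (2)²·3.469375 + (2)²·4.6875 + 2·(2)·(2)·1.69375 = 46.1775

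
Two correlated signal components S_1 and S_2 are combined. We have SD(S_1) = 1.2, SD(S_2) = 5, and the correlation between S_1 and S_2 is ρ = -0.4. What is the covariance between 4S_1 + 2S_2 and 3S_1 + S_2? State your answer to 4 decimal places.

43.2800

Var(S_1) = (1.2)² = 1.44;  Var(S_2) = (5)² = 25
cov(S_1,S_2) = ρ·SD(S_1)·SD(S_2) = -0.4·1.2·5 = -2.4
cov(4S_1 + 2S_2, 3S_1 + S_2) = (4)(3)Var(S_1) + (2)(1)Var(S_2) + [(4)(1) + (2)(3)]cov(S_1,S_2)
= 12·1.44 + 2·25 + 10·-2.4 = 43.28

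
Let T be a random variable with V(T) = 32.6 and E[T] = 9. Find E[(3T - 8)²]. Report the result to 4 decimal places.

E[3T - 8] = 3·9 − 8 = 19
V(3T - 8) = (3)²·32.6 = 293.4
E[(3T - 8)²] = V((3T - 8)) + (E[(3T - 8)])² = 293.4 + (19)² = 654.4

654.4000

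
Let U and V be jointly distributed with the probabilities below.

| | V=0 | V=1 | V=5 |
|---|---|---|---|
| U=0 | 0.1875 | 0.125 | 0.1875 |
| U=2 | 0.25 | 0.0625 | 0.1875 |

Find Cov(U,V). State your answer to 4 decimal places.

-0.0625

E[U] = 1,  E[V] = 2.0625
E[UV] = 2
Cov(U,V) = E[UV] − E[U]E[V] = 2 − (1)(2.0625) = -0.0625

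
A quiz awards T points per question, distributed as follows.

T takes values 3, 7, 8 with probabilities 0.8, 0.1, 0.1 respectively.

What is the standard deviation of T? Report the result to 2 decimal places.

1.81

E[T] = (3)(0.8) + (7)(0.1) + (8)(0.1) = 3.9
E[T²] = (3)²(0.8) + (7)²(0.1) + (8)²(0.1) = 18.5
Var(T) = E[T²] − (E[T])² = 18.5 − (3.9)² = 3.29
SD(T) = √3.29 ≈ 1.81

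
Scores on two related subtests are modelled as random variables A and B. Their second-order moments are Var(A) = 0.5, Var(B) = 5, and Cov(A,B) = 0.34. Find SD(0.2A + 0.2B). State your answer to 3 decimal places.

Var(0.2A + 0.2B) = (0.2)²·Var(A) + (0.2)²·Var(B) + 2·(0.2)·(0.2)·Cov(A,B)
= 0.04·0.5 + 0.04·5 + 0.08·0.34 = 0.2472
SD(0.2A + 0.2B) = √0.2472 ≈ 0.497

0.497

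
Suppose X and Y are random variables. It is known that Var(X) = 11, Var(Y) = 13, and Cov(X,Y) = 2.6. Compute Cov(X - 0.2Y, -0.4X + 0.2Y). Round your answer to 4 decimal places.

Cov(X - 0.2Y, -0.4X + 0.2Y) = (1)(-0.4)Var(X) + (-0.2)(0.2)Var(Y) + [(1)(0.2) + (-0.2)(-0.4)]Cov(X,Y)
= -0.4·11 + -0.04·13 + 0.28·2.6 = -4.192

-4.1920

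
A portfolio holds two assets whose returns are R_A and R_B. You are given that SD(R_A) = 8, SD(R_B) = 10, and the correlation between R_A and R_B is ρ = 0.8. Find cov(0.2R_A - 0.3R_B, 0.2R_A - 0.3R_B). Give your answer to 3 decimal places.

3.880

V(R_A) = (8)² = 64;  V(R_B) = (10)² = 100
cov(R_A,R_B) = ρ·SD(R_A)·SD(R_B) = 0.8·8·10 = 64
cov(0.2R_A - 0.3R_B, 0.2R_A - 0.3R_B) = (0.2)(0.2)V(R_A) + (-0.3)(-0.3)V(R_B) + [(0.2)(-0.3) + (-0.3)(0.2)]cov(R_A,R_B)
= 0.04·64 + 0.09·100 + -0.12·64 = 3.88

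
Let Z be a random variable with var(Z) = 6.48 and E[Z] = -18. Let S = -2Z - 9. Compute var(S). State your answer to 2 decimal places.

var(-2Z - 9) = (-2)²·var(Z) = 4·6.48 = 25.92

25.92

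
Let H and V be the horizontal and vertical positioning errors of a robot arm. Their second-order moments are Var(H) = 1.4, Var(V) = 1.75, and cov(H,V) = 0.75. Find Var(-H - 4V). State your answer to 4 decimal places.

35.4000

Var(-H - 4V) = (-1)²·Var(H) + (-4)²·Var(V) + 2·(-1)·(-4)·cov(H,V)
= 1·1.4 + 16·1.75 + 8·0.75 = 35.4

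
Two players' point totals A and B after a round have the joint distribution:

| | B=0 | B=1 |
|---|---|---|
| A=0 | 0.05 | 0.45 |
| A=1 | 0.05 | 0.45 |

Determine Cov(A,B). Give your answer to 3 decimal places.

E[A] = 0.5,  E[B] = 0.9
E[AB] = 0.45
Cov(A,B) = E[AB] − E[A]E[B] = 0.45 − (0.5)(0.9) = 0

0.000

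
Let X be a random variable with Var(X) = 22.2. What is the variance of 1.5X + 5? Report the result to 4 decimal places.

49.9500

Var(1.5X + 5) = (1.5)²·Var(X) = 2.25·22.2 = 49.95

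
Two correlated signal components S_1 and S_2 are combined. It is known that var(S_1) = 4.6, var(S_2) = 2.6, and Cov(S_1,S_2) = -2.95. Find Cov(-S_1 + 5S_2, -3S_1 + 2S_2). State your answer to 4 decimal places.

Cov(-S_1 + 5S_2, -3S_1 + 2S_2) = (-1)(-3)var(S_1) + (5)(2)var(S_2) + [(-1)(2) + (5)(-3)]Cov(S_1,S_2)
= 3·4.6 + 10·2.6 + -17·-2.95 = 89.95

89.9500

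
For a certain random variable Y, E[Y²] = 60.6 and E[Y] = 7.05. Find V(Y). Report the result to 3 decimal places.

V(Y) = 60.6 − (7.05)² = 10.8975

10.898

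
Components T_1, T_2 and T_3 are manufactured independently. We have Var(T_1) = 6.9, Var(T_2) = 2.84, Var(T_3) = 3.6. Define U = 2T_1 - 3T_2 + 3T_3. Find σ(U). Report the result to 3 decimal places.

9.250

By independence, Var(U) = (2)²Var(T_1) + (-3)²Var(T_2) + (3)²Var(T_3)
= (2)²·6.9 + (-3)²·2.84 + (3)²·3.6 = 85.56
σ(U) = √85.56 ≈ 9.250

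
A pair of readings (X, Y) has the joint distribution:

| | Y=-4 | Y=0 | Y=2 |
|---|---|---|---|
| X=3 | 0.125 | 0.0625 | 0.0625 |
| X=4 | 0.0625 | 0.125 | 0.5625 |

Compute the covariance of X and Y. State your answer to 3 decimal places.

E[X] = 3.75,  E[Y] = 0.5
E[XY] = 2.375
cov(X,Y) = E[XY] − E[X]E[Y] = 2.375 − (3.75)(0.5) = 0.5

0.500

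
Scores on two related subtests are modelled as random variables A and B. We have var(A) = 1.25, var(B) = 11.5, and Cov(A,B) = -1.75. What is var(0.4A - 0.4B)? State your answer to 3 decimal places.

var(0.4A - 0.4B) = (0.4)²·var(A) + (-0.4)²·var(B) + 2·(0.4)·(-0.4)·Cov(A,B)
= 0.16·1.25 + 0.16·11.5 + -0.32·-1.75 = 2.6

2.600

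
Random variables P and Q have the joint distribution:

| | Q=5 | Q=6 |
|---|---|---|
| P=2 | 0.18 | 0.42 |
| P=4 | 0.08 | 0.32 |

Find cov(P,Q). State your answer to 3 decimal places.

E[P] = 2.8,  E[Q] = 5.74
E[PQ] = 16.12
cov(P,Q) = E[PQ] − E[P]E[Q] = 16.12 − (2.8)(5.74) = 0.048

0.048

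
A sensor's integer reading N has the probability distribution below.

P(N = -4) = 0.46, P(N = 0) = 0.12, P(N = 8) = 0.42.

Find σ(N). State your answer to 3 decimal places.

E[N] = (-4)(0.46) + (0)(0.12) + (8)(0.42) = 1.52
E[N²] = (-4)²(0.46) + (0)²(0.12) + (8)²(0.42) = 34.24
Var(N) = E[N²] − (E[N])² = 34.24 − (1.52)² = 31.9296
σ(N) = √31.9296 ≈ 5.651

5.651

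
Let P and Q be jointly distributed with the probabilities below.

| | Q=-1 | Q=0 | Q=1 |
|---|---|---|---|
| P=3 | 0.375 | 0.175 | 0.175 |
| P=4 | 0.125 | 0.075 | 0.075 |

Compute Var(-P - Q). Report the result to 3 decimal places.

0.924

E[P] = 3.275,  E[Q] = -0.25,  E[PQ] = -0.8
Var(P) = 10.925 − (3.275)² = 0.199375;  Var(Q) = 0.75 − (-0.25)² = 0.6875
cov(P,Q) = -0.8 − (3.275)(-0.25) = 0.01875
Var(-P - Q) = (-1)²·0.199375 + (-1)²·0.6875 + 2·(-1)·(-1)·0.01875 = 0.924375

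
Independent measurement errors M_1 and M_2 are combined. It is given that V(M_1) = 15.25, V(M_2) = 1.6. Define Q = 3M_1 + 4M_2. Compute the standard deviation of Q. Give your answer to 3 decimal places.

12.761

By independence, V(Q) = (3)²V(M_1) + (4)²V(M_2)
= (3)²·15.25 + (4)²·1.6 = 162.85
SD(Q) = √162.85 ≈ 12.761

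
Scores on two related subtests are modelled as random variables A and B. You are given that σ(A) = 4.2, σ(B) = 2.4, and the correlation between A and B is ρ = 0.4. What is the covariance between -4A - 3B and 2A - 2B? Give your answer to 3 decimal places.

var(A) = (4.2)² = 17.64;  var(B) = (2.4)² = 5.76
cov(A,B) = ρ·σ(A)·σ(B) = 0.4·4.2·2.4 = 4.032
cov(-4A - 3B, 2A - 2B) = (-4)(2)var(A) + (-3)(-2)var(B) + [(-4)(-2) + (-3)(2)]cov(A,B)
= -8·17.64 + 6·5.76 + 2·4.032 = -98.496

-98.496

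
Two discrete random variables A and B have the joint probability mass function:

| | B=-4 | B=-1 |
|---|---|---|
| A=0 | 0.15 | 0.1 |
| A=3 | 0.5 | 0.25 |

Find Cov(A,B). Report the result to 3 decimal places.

E[A] = 2.25,  E[B] = -2.95
E[AB] = -6.75
Cov(A,B) = E[AB] − E[A]E[B] = -6.75 − (2.25)(-2.95) = -0.1125

-0.113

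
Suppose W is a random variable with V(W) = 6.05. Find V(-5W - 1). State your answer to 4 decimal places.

151.2500

V(-5W - 1) = (-5)²·V(W) = 25·6.05 = 151.25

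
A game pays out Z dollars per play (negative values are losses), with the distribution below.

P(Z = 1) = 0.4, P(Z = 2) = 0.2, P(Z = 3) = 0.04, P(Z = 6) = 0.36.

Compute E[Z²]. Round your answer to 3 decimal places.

E[Z²] = (1)²(0.4) + (2)²(0.2) + (3)²(0.04) + (6)²(0.36) = 14.52

14.520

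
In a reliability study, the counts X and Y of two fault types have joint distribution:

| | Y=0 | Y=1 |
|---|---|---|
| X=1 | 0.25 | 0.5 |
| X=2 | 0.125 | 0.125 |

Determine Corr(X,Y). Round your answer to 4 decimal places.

E[X] = 1.25,  E[Y] = 0.625
E[XY] = 0.75
Cov(X,Y) = E[XY] − E[X]E[Y] = 0.75 − (1.25)(0.625) = -0.03125
Var(X) = 0.1875,  Var(Y) = 0.234375
ρ = -0.03125 / √(0.1875·0.234375) ≈ -0.1491

-0.1491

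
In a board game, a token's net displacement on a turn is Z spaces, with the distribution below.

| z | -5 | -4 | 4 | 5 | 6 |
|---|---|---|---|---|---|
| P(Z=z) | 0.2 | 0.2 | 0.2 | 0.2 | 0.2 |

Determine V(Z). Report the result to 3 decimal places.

22.160

E[Z] = (-5)(0.2) + (-4)(0.2) + (4)(0.2) + (5)(0.2) + (6)(0.2) = 1.2
E[Z²] = (-5)²(0.2) + (-4)²(0.2) + (4)²(0.2) + (5)²(0.2) + (6)²(0.2) = 23.6
V(Z) = E[Z²] − (E[Z])² = 23.6 − (1.2)² = 22.16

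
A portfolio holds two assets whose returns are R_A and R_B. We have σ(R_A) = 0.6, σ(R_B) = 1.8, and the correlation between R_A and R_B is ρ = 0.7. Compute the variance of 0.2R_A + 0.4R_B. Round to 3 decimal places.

V(R_A) = (0.6)² = 0.36;  V(R_B) = (1.8)² = 3.24
Cov(R_A,R_B) = ρ·σ(R_A)·σ(R_B) = 0.7·0.6·1.8 = 0.756
V(0.2R_A + 0.4R_B) = (0.2)²·V(R_A) + (0.4)²·V(R_B) + 2·(0.2)·(0.4)·Cov(R_A,R_B)
= 0.04·0.36 + 0.16·3.24 + 0.16·0.756 = 0.65376

0.654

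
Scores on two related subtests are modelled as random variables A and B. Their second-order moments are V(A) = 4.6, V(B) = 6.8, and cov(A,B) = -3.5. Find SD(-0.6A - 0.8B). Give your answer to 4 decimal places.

1.6273

V(-0.6A - 0.8B) = (-0.6)²·V(A) + (-0.8)²·V(B) + 2·(-0.6)·(-0.8)·cov(A,B)
= 0.36·4.6 + 0.64·6.8 + 0.96·-3.5 = 2.648
SD(-0.6A - 0.8B) = √2.648 ≈ 1.6273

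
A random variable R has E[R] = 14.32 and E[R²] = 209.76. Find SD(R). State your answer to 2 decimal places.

2.17

Var(R) = 209.76 − (14.32)² = 4.6976
SD(R) = √4.6976 ≈ 2.17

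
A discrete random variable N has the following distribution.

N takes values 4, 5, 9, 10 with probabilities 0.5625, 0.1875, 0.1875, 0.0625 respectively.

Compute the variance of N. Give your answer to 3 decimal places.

E[N] = (4)(0.5625) + (5)(0.1875) + (9)(0.1875) + (10)(0.0625) = 5.5
E[N²] = (4)²(0.5625) + (5)²(0.1875) + (9)²(0.1875) + (10)²(0.0625) = 35.125
Var(N) = E[N²] − (E[N])² = 35.125 − (5.5)² = 4.875

4.875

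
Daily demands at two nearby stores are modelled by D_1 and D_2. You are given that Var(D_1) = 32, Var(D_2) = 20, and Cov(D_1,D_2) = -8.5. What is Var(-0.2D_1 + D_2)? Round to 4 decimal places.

Var(-0.2D_1 + D_2) = (-0.2)²·Var(D_1) + (1)²·Var(D_2) + 2·(-0.2)·(1)·Cov(D_1,D_2)
= 0.04·32 + 1·20 + -0.4·-8.5 = 24.68

24.6800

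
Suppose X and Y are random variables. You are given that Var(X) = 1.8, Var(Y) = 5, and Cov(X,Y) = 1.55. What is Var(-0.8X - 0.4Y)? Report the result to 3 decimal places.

Var(-0.8X - 0.4Y) = (-0.8)²·Var(X) + (-0.4)²·Var(Y) + 2·(-0.8)·(-0.4)·Cov(X,Y)
= 0.64·1.8 + 0.16·5 + 0.64·1.55 = 2.944

2.944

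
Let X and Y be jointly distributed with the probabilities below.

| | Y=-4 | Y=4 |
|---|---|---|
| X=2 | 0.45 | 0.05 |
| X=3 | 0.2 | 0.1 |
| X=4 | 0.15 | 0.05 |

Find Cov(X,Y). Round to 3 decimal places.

E[X] = 2.7,  E[Y] = -2.4
E[XY] = -6
Cov(X,Y) = E[XY] − E[X]E[Y] = -6 − (2.7)(-2.4) = 0.48

0.480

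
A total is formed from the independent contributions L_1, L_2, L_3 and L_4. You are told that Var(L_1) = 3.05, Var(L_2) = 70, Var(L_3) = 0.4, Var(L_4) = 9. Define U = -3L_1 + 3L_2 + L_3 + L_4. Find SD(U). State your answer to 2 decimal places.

By independence, Var(U) = (-3)²Var(L_1) + (3)²Var(L_2) + (1)²Var(L_3) + (1)²Var(L_4)
= (-3)²·3.05 + (3)²·70 + (1)²·0.4 + (1)²·9 = 666.85
SD(U) = √666.85 ≈ 25.82

25.82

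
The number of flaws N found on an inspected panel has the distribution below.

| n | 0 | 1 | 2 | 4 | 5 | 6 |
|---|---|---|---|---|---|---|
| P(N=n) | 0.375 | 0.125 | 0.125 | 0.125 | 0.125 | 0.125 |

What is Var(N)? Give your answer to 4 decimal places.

5.1875

E[N] = (0)(0.375) + (1)(0.125) + (2)(0.125) + (4)(0.125) + (5)(0.125) + (6)(0.125) = 2.25
E[N²] = (0)²(0.375) + (1)²(0.125) + (2)²(0.125) + (4)²(0.125) + (5)²(0.125) + (6)²(0.125) = 10.25
Var(N) = E[N²] − (E[N])² = 10.25 − (2.25)² = 5.1875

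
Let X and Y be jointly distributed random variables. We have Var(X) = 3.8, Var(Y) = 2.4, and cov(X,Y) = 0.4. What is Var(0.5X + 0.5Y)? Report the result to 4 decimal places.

Var(0.5X + 0.5Y) = (0.5)²·Var(X) + (0.5)²·Var(Y) + 2·(0.5)·(0.5)·cov(X,Y)
= 0.25·3.8 + 0.25·2.4 + 0.5·0.4 = 1.75

1.7500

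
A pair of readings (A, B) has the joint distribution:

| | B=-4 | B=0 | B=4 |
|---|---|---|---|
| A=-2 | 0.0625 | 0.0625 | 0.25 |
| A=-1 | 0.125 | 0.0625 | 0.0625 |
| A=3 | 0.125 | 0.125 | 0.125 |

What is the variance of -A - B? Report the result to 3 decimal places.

14.234

E[A] = 0.125,  E[B] = 0.5,  E[AB] = -1.25
Var(A) = 5.125 − (0.125)² = 5.109375;  Var(B) = 12 − (0.5)² = 11.75
cov(A,B) = -1.25 − (0.125)(0.5) = -1.3125
Var(-A - B) = (-1)²·5.109375 + (-1)²·11.75 + 2·(-1)·(-1)·-1.3125 = 14.234375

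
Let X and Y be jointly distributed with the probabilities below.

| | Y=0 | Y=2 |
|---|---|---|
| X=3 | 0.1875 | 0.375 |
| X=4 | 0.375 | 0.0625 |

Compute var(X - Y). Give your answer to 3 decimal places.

E[X] = 3.4375,  E[Y] = 0.875,  E[XY] = 2.75
var(X) = 12.0625 − (3.4375)² = 0.24609375;  var(Y) = 1.75 − (0.875)² = 0.984375
cov(X,Y) = 2.75 − (3.4375)(0.875) = -0.2578125
var(X - Y) = (1)²·0.24609375 + (-1)²·0.984375 + 2·(1)·(-1)·-0.2578125 = 1.74609375

1.746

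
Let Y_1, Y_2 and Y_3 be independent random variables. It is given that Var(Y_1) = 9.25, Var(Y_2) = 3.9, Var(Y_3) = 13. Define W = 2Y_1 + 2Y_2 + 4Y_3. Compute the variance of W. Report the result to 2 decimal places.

260.60

By independence, Var(W) = (2)²Var(Y_1) + (2)²Var(Y_2) + (4)²Var(Y_3)
= (2)²·9.25 + (2)²·3.9 + (4)²·13 = 260.6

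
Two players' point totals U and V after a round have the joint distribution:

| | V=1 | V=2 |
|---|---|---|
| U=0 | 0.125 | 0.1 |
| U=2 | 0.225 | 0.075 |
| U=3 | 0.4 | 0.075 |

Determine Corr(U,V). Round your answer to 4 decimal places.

E[U] = 2.025,  E[V] = 1.25
E[UV] = 2.4
Cov(U,V) = E[UV] − E[U]E[V] = 2.4 − (2.025)(1.25) = -0.13125
Var(U) = 1.374375,  Var(V) = 0.1875
ρ = -0.13125 / √(1.374375·0.1875) ≈ -0.2586

-0.2586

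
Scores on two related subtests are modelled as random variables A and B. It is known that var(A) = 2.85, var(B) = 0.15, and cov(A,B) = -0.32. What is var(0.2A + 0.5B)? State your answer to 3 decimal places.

0.088

var(0.2A + 0.5B) = (0.2)²·var(A) + (0.5)²·var(B) + 2·(0.2)·(0.5)·cov(A,B)
= 0.04·2.85 + 0.25·0.15 + 0.2·-0.32 = 0.0875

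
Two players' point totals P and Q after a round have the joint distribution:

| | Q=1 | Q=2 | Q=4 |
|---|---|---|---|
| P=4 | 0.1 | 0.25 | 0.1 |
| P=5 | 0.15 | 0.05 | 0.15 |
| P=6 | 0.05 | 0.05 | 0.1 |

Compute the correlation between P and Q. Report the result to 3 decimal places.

E[P] = 4.75,  E[Q] = 2.4
E[PQ] = 11.55
cov(P,Q) = E[PQ] − E[P]E[Q] = 11.55 − (4.75)(2.4) = 0.15
var(P) = 0.5875,  var(Q) = 1.54
ρ = 0.15 / √(0.5875·1.54) ≈ 0.158

0.158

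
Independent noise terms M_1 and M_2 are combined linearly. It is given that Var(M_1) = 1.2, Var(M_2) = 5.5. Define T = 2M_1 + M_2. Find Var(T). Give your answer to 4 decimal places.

By independence, Var(T) = (2)²Var(M_1) + (1)²Var(M_2)
= (2)²·1.2 + (1)²·5.5 = 10.3

10.3000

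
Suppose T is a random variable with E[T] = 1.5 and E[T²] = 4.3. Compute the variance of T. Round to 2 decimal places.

2.05

var(T) = 4.3 − (1.5)² = 2.05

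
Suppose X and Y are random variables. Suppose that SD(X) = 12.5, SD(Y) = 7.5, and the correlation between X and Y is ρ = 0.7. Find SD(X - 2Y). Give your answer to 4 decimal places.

Var(X) = (12.5)² = 156.25;  Var(Y) = (7.5)² = 56.25
cov(X,Y) = ρ·SD(X)·SD(Y) = 0.7·12.5·7.5 = 65.625
Var(X - 2Y) = (1)²·Var(X) + (-2)²·Var(Y) + 2·(1)·(-2)·cov(X,Y)
= 1·156.25 + 4·56.25 + -4·65.625 = 118.75
SD(X - 2Y) = √118.75 ≈ 10.8972

10.8972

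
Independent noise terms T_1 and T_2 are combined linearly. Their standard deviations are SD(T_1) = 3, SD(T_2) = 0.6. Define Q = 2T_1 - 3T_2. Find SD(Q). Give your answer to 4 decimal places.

6.2642

var(T_1) = 9, var(T_2) = 0.36
By independence, var(Q) = (2)²var(T_1) + (-3)²var(T_2)
= (2)²·9 + (-3)²·0.36 = 39.24
SD(Q) = √39.24 ≈ 6.2642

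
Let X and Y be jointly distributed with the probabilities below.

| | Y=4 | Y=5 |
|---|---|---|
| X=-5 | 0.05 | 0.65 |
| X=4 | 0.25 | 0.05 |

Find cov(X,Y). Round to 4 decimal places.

-1.4400

E[X] = -2.3,  E[Y] = 4.7
E[XY] = -12.25
cov(X,Y) = E[XY] − E[X]E[Y] = -12.25 − (-2.3)(4.7) = -1.44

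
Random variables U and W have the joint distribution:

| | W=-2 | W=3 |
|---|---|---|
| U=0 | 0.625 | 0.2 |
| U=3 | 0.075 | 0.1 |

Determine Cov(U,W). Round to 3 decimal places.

E[U] = 0.525,  E[W] = -0.5
E[UW] = 0.45
Cov(U,W) = E[UW] − E[U]E[W] = 0.45 − (0.525)(-0.5) = 0.7125

0.713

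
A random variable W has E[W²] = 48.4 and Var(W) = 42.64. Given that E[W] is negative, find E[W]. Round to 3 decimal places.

(E[W])² = E[W²] − Var(W) = 48.4 − 42.64 = 5.76
E[W] = −√5.76 = -2.4

-2.400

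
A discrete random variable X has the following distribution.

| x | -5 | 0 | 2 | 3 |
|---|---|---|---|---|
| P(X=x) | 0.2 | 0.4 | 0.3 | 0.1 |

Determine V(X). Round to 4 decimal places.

7.0900

E[X] = (-5)(0.2) + (0)(0.4) + (2)(0.3) + (3)(0.1) = -0.1
E[X²] = (-5)²(0.2) + (0)²(0.4) + (2)²(0.3) + (3)²(0.1) = 7.1
V(X) = E[X²] − (E[X])² = 7.1 − (-0.1)² = 7.09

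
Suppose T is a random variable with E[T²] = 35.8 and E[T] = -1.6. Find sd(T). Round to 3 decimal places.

var(T) = 35.8 − (-1.6)² = 33.24
sd(T) = √33.24 ≈ 5.765

5.765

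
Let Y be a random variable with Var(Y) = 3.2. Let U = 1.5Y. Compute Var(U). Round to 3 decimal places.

Var(1.5Y) = (1.5)²·Var(Y) = 2.25·3.2 = 7.2

7.200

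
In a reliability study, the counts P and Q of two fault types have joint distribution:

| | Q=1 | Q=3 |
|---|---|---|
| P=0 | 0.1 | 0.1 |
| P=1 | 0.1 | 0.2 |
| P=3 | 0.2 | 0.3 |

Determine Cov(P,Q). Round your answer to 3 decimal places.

E[P] = 1.8,  E[Q] = 2.2
E[PQ] = 4
Cov(P,Q) = E[PQ] − E[P]E[Q] = 4 − (1.8)(2.2) = 0.04

0.040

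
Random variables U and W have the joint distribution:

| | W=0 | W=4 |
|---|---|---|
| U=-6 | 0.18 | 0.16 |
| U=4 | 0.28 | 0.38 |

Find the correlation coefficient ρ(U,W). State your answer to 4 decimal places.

0.1000

E[U] = 0.6,  E[W] = 2.16
E[UW] = 2.24
cov(U,W) = E[UW] − E[U]E[W] = 2.24 − (0.6)(2.16) = 0.944
var(U) = 22.44,  var(W) = 3.9744
ρ = 0.944 / √(22.44·3.9744) ≈ 0.1000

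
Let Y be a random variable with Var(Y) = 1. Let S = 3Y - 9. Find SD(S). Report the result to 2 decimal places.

Var(3Y - 9) = (3)²·1 = 9
SD(S) = √9 ≈ 3.00

3.00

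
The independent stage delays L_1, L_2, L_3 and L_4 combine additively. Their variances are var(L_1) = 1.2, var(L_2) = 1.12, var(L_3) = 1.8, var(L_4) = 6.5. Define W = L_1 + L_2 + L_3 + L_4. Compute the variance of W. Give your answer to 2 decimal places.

By independence, var(W) = (1)²var(L_1) + (1)²var(L_2) + (1)²var(L_3) + (1)²var(L_4)
= (1)²·1.2 + (1)²·1.12 + (1)²·1.8 + (1)²·6.5 = 10.62

10.62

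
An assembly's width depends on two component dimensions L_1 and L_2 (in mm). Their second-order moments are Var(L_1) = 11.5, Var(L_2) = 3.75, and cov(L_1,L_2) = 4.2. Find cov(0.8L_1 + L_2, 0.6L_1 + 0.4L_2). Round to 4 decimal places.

cov(0.8L_1 + L_2, 0.6L_1 + 0.4L_2) = (0.8)(0.6)Var(L_1) + (1)(0.4)Var(L_2) + [(0.8)(0.4) + (1)(0.6)]cov(L_1,L_2)
= 0.48·11.5 + 0.4·3.75 + 0.92·4.2 = 10.884

10.8840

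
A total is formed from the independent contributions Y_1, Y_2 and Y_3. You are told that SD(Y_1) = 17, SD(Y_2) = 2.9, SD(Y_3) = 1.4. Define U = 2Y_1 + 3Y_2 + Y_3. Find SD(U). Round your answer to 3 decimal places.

35.123

Var(Y_1) = 289, Var(Y_2) = 8.41, Var(Y_3) = 1.96
By independence, Var(U) = (2)²Var(Y_1) + (3)²Var(Y_2) + (1)²Var(Y_3)
= (2)²·289 + (3)²·8.41 + (1)²·1.96 = 1233.65
SD(U) = √1233.65 ≈ 35.123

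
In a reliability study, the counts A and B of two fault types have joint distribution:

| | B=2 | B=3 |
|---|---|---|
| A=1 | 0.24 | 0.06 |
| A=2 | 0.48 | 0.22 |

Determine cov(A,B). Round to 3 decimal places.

0.024

E[A] = 1.7,  E[B] = 2.28
E[AB] = 3.9
cov(A,B) = E[AB] − E[A]E[B] = 3.9 − (1.7)(2.28) = 0.024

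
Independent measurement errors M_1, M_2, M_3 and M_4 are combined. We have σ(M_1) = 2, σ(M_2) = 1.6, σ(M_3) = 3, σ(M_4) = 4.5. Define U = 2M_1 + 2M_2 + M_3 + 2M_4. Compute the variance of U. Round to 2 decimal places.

116.24

Var(M_1) = 4, Var(M_2) = 2.56, Var(M_3) = 9, Var(M_4) = 20.25
By independence, Var(U) = (2)²Var(M_1) + (2)²Var(M_2) + (1)²Var(M_3) + (2)²Var(M_4)
= (2)²·4 + (2)²·2.56 + (1)²·9 + (2)²·20.25 = 116.24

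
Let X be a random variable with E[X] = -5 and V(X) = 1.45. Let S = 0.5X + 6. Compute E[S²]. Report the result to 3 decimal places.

12.613

E[0.5X + 6] = 0.5·-5 + 6 = 3.5
V(0.5X + 6) = (0.5)²·1.45 = 0.3625
E[S²] = V(S) + (E[S])² = 0.3625 + (3.5)² = 12.6125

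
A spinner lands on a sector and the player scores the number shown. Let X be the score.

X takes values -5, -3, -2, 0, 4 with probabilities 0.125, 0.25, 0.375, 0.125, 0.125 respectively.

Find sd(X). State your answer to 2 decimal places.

E[X] = (-5)(0.125) + (-3)(0.25) + (-2)(0.375) + (0)(0.125) + (4)(0.125) = -1.625
E[X²] = (-5)²(0.125) + (-3)²(0.25) + (-2)²(0.375) + (0)²(0.125) + (4)²(0.125) = 8.875
Var(X) = E[X²] − (E[X])² = 8.875 − (-1.625)² = 6.234375
sd(X) = √6.234375 ≈ 2.50

2.50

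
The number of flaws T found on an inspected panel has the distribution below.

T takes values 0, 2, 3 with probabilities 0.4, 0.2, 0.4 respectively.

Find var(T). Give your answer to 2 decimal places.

1.84

E[T] = (0)(0.4) + (2)(0.2) + (3)(0.4) = 1.6
E[T²] = (0)²(0.4) + (2)²(0.2) + (3)²(0.4) = 4.4
var(T) = E[T²] − (E[T])² = 4.4 − (1.6)² = 1.84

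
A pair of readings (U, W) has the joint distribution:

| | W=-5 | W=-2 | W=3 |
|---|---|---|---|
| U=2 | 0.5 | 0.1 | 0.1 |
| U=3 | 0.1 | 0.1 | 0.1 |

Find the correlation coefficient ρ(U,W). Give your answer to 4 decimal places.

0.3073

E[U] = 2.3,  E[W] = -2.8
E[UW] = -6
Cov(U,W) = E[UW] − E[U]E[W] = -6 − (2.3)(-2.8) = 0.44
V(U) = 0.21,  V(W) = 9.76
ρ = 0.44 / √(0.21·9.76) ≈ 0.3073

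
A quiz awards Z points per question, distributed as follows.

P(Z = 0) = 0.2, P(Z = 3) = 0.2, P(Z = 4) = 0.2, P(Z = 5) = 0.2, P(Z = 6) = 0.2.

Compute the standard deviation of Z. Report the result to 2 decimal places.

E[Z] = (0)(0.2) + (3)(0.2) + (4)(0.2) + (5)(0.2) + (6)(0.2) = 3.6
E[Z²] = (0)²(0.2) + (3)²(0.2) + (4)²(0.2) + (5)²(0.2) + (6)²(0.2) = 17.2
Var(Z) = E[Z²] − (E[Z])² = 17.2 − (3.6)² = 4.24
σ(Z) = √4.24 ≈ 2.06

2.06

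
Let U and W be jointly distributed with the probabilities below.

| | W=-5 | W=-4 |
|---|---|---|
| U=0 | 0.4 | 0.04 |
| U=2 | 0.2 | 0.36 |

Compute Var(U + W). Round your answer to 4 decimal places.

E[U] = 1.12,  E[W] = -4.6,  E[UW] = -4.88
Var(U) = 2.24 − (1.12)² = 0.9856;  Var(W) = 21.4 − (-4.6)² = 0.24
Cov(U,W) = -4.88 − (1.12)(-4.6) = 0.272
Var(U + W) = (1)²·0.9856 + (1)²·0.24 + 2·(1)·(1)·0.272 = 1.7696

1.7696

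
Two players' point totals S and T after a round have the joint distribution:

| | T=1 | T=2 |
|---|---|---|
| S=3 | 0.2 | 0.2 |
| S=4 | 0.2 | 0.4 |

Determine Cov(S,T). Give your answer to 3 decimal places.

E[S] = 3.6,  E[T] = 1.6
E[ST] = 5.8
Cov(S,T) = E[ST] − E[S]E[T] = 5.8 − (3.6)(1.6) = 0.04

0.040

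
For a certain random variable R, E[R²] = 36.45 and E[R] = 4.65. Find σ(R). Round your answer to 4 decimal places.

3.8506

Var(R) = 36.45 − (4.65)² = 14.8275
σ(R) = √14.8275 ≈ 3.8506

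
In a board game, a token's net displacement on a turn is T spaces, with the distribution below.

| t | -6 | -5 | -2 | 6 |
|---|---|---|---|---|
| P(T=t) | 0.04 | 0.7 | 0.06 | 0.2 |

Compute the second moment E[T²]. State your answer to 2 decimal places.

E[T²] = (-6)²(0.04) + (-5)²(0.7) + (-2)²(0.06) + (6)²(0.2) = 26.38

26.38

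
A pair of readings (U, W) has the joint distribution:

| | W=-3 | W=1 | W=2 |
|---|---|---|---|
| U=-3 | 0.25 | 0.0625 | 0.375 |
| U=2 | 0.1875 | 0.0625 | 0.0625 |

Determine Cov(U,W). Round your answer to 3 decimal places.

-1.387

E[U] = -1.4375,  E[W] = -0.3125
E[UW] = -0.9375
Cov(U,W) = E[UW] − E[U]E[W] = -0.9375 − (-1.4375)(-0.3125) = -1.38671875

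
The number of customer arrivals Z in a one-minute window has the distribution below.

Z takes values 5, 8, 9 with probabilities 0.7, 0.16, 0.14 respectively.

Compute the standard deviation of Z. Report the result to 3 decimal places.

E[Z] = (5)(0.7) + (8)(0.16) + (9)(0.14) = 6.04
E[Z²] = (5)²(0.7) + (8)²(0.16) + (9)²(0.14) = 39.08
var(Z) = E[Z²] − (E[Z])² = 39.08 − (6.04)² = 2.5984
σ(Z) = √2.5984 ≈ 1.612

1.612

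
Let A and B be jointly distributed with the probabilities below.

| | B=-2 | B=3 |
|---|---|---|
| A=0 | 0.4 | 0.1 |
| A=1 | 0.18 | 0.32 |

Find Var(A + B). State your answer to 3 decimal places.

7.440

E[A] = 0.5,  E[B] = 0.1,  E[AB] = 0.6
Var(A) = 0.5 − (0.5)² = 0.25;  Var(B) = 6.1 − (0.1)² = 6.09
cov(A,B) = 0.6 − (0.5)(0.1) = 0.55
Var(A + B) = (1)²·0.25 + (1)²·6.09 + 2·(1)·(1)·0.55 = 7.44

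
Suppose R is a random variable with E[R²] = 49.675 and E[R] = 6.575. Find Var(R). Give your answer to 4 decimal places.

6.4444

Var(R) = 49.675 − (6.575)² = 6.444375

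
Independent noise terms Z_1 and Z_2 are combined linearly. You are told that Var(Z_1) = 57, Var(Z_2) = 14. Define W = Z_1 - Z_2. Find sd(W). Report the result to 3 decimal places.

By independence, Var(W) = (1)²Var(Z_1) + (-1)²Var(Z_2)
= (1)²·57 + (-1)²·14 = 71
sd(W) = √71 ≈ 8.426

8.426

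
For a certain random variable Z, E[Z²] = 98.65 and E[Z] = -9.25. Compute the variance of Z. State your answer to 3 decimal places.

var(Z) = 98.65 − (-9.25)² = 13.0875

13.088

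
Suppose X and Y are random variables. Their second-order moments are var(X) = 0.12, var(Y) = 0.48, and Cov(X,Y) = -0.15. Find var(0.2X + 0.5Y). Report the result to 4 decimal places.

0.0948

var(0.2X + 0.5Y) = (0.2)²·var(X) + (0.5)²·var(Y) + 2·(0.2)·(0.5)·Cov(X,Y)
= 0.04·0.12 + 0.25·0.48 + 0.2·-0.15 = 0.0948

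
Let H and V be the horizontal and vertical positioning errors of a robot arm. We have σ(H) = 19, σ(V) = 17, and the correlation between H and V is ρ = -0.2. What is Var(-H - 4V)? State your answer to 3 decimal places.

Var(H) = (19)² = 361;  Var(V) = (17)² = 289
Cov(H,V) = ρ·σ(H)·σ(V) = -0.2·19·17 = -64.6
Var(-H - 4V) = (-1)²·Var(H) + (-4)²·Var(V) + 2·(-1)·(-4)·Cov(H,V)
= 1·361 + 16·289 + 8·-64.6 = 4468.2

4468.200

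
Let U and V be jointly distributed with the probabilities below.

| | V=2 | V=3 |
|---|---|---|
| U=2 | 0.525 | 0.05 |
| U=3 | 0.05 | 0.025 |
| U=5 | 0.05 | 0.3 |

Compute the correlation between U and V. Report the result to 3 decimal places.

E[U] = 3.125,  E[V] = 2.375
E[UV] = 7.925
Cov(U,V) = E[UV] − E[U]E[V] = 7.925 − (3.125)(2.375) = 0.503125
Var(U) = 1.959375,  Var(V) = 0.234375
ρ = 0.503125 / √(1.959375·0.234375) ≈ 0.742

0.742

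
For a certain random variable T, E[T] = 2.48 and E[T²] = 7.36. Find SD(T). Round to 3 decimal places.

1.100

V(T) = 7.36 − (2.48)² = 1.2096
SD(T) = √1.2096 ≈ 1.100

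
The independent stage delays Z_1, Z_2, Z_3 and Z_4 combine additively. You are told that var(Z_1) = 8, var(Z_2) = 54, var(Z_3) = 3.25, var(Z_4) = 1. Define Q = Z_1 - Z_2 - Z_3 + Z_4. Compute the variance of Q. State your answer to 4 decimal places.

By independence, var(Q) = (1)²var(Z_1) + (-1)²var(Z_2) + (-1)²var(Z_3) + (1)²var(Z_4)
= (1)²·8 + (-1)²·54 + (-1)²·3.25 + (1)²·1 = 66.25

66.2500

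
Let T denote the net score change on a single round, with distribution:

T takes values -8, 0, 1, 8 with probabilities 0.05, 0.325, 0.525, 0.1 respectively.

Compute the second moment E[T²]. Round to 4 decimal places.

E[T²] = (-8)²(0.05) + (0)²(0.325) + (1)²(0.525) + (8)²(0.1) = 10.125

10.1250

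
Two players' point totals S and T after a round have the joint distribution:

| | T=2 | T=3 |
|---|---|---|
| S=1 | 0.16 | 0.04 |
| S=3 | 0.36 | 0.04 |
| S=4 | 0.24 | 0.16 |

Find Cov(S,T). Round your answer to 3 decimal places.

E[S] = 3,  E[T] = 2.24
E[ST] = 6.8
Cov(S,T) = E[ST] − E[S]E[T] = 6.8 − (3)(2.24) = 0.08

0.080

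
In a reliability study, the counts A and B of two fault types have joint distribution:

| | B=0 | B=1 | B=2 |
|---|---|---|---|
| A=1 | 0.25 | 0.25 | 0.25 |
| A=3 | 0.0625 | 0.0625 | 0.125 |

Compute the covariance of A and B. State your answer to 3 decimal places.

0.094

E[A] = 1.5,  E[B] = 1.0625
E[AB] = 1.6875
Cov(A,B) = E[AB] − E[A]E[B] = 1.6875 − (1.5)(1.0625) = 0.09375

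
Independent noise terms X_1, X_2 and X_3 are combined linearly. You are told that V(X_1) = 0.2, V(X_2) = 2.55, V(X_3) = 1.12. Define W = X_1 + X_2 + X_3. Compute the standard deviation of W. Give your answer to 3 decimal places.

1.967

By independence, V(W) = (1)²V(X_1) + (1)²V(X_2) + (1)²V(X_3)
= (1)²·0.2 + (1)²·2.55 + (1)²·1.12 = 3.87
sd(W) = √3.87 ≈ 1.967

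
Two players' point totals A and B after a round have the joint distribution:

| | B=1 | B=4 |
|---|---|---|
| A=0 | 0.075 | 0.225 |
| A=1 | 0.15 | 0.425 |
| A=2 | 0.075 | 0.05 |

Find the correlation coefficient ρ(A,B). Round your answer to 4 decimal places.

-0.1824

E[A] = 0.825,  E[B] = 3.1
E[AB] = 2.4
cov(A,B) = E[AB] − E[A]E[B] = 2.4 − (0.825)(3.1) = -0.1575
V(A) = 0.394375,  V(B) = 1.89
ρ = -0.1575 / √(0.394375·1.89) ≈ -0.1824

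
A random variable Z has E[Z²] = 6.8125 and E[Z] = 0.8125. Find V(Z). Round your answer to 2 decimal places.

6.15

V(Z) = 6.8125 − (0.8125)² = 6.15234375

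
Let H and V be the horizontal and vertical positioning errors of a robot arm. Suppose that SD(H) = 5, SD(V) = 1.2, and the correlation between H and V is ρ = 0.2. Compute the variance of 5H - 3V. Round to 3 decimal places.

var(H) = (5)² = 25;  var(V) = (1.2)² = 1.44
Cov(H,V) = ρ·SD(H)·SD(V) = 0.2·5·1.2 = 1.2
var(5H - 3V) = (5)²·var(H) + (-3)²·var(V) + 2·(5)·(-3)·Cov(H,V)
= 25·25 + 9·1.44 + -30·1.2 = 601.96

601.960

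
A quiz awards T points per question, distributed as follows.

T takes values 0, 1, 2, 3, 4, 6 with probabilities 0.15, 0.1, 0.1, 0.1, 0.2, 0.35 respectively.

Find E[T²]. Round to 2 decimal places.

17.20

E[T²] = (0)²(0.15) + (1)²(0.1) + (2)²(0.1) + (3)²(0.1) + (4)²(0.2) + (6)²(0.35) = 17.2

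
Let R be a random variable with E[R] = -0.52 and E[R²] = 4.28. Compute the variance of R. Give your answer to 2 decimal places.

Var(R) = 4.28 − (-0.52)² = 4.0096

4.01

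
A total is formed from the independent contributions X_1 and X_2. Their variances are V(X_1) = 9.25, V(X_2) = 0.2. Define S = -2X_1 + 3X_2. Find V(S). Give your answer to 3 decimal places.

38.800

By independence, V(S) = (-2)²V(X_1) + (3)²V(X_2)
= (-2)²·9.25 + (3)²·0.2 = 38.8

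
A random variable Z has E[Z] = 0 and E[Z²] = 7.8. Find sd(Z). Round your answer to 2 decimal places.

2.79

var(Z) = 7.8 − (0)² = 7.8
sd(Z) = √7.8 ≈ 2.79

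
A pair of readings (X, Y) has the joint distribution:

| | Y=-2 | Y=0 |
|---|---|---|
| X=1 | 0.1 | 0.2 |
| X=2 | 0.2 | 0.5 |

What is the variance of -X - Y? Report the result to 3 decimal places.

E[X] = 1.7,  E[Y] = -0.6,  E[XY] = -1
var(X) = 3.1 − (1.7)² = 0.21;  var(Y) = 1.2 − (-0.6)² = 0.84
Cov(X,Y) = -1 − (1.7)(-0.6) = 0.02
var(-X - Y) = (-1)²·0.21 + (-1)²·0.84 + 2·(-1)·(-1)·0.02 = 1.09

1.090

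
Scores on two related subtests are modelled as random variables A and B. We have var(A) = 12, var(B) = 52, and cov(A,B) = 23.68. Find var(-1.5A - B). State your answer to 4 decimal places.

150.0400

var(-1.5A - B) = (-1.5)²·var(A) + (-1)²·var(B) + 2·(-1.5)·(-1)·cov(A,B)
= 2.25·12 + 1·52 + 3·23.68 = 150.04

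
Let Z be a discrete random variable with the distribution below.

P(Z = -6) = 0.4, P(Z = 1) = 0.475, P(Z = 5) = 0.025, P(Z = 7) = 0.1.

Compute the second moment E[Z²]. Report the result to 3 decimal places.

E[Z²] = (-6)²(0.4) + (1)²(0.475) + (5)²(0.025) + (7)²(0.1) = 20.4

20.400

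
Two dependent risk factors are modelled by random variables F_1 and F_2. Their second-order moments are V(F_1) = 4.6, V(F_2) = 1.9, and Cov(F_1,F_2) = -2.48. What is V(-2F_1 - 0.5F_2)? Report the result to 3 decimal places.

V(-2F_1 - 0.5F_2) = (-2)²·V(F_1) + (-0.5)²·V(F_2) + 2·(-2)·(-0.5)·Cov(F_1,F_2)
= 4·4.6 + 0.25·1.9 + 2·-2.48 = 13.915

13.915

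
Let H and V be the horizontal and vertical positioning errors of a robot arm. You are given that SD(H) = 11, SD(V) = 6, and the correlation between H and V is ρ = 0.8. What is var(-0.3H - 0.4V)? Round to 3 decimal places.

29.322

var(H) = (11)² = 121;  var(V) = (6)² = 36
cov(H,V) = ρ·SD(H)·SD(V) = 0.8·11·6 = 52.8
var(-0.3H - 0.4V) = (-0.3)²·var(H) + (-0.4)²·var(V) + 2·(-0.3)·(-0.4)·cov(H,V)
= 0.09·121 + 0.16·36 + 0.24·52.8 = 29.322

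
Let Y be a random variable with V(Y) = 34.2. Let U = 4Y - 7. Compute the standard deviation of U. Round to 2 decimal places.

V(4Y - 7) = (4)²·34.2 = 547.2
SD(U) = √547.2 ≈ 23.39

23.39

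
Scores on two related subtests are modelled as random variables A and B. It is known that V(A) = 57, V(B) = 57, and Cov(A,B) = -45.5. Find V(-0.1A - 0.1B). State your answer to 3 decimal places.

0.230

V(-0.1A - 0.1B) = (-0.1)²·V(A) + (-0.1)²·V(B) + 2·(-0.1)·(-0.1)·Cov(A,B)
= 0.01·57 + 0.01·57 + 0.02·-45.5 = 0.23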